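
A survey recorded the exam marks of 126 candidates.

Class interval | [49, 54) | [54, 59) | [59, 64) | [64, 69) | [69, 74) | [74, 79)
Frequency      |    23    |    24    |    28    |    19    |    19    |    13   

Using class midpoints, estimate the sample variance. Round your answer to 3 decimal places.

Midpoints: 51.5, 56.5, 61.5, 66.5, 71.5, 76.5
n = 126, Σfm = 7879, mean = 62.5317
Σfm² = 500753.5
Σf(m − x̄)² = Σfm² − (Σfm)²/n = 500753.5 − 7879²/126 = 8065.8730
Sample variance = 8065.8730 / 125 = 64.5270

64.527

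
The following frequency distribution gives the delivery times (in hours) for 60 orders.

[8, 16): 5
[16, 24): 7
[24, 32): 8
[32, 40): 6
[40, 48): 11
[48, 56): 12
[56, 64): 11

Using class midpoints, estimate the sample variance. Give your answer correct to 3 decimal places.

Midpoints: 12, 20, 28, 36, 44, 52, 60
n = 60, Σfm = 2408, mean = 40.1333
Σfm² = 110912
Σf(m − x̄)² = Σfm² − (Σfm)²/n = 110912 − 2408²/60 = 14270.9333
Sample variance = 14270.9333 / 59 = 241.8802

241.880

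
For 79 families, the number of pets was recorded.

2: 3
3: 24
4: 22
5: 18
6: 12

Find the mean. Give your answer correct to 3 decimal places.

Values: 2, 3, 4, 5, 6
Σfx = 3×2 + 24×3 + 22×4 + 18×5 + 12×6 = 328
n = Σf = 79
Mean = 328 / 79 = 4.1519

4.152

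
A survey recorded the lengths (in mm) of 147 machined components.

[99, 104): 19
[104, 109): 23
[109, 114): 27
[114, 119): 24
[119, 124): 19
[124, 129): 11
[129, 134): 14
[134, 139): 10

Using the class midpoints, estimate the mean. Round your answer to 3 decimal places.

Midpoints: 101.5, 106.5, 111.5, 116.5, 121.5, 126.5, 131.5, 136.5
Σfm = 19×101.5 + 23×106.5 + 27×111.5 + 24×116.5 + 19×121.5 + 11×126.5 + 14×131.5 + 10×136.5 = 17090.5
n = Σf = 147
Mean = 17090.5 / 147 = 116.2619

116.262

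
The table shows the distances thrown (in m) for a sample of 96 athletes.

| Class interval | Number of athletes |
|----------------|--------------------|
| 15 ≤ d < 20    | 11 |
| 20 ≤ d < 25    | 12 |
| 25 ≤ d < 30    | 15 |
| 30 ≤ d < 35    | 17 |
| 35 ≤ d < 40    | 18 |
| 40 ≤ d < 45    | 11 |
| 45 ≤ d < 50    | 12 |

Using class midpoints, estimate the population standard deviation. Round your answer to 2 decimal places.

Midpoints: 17.5, 22.5, 27.5, 32.5, 37.5, 42.5, 47.5
n = 96, Σfm = 3140, mean = 32.7083
Σfm² = 111000
Σf(m − x̄)² = Σfm² − (Σfm)²/n = 111000 − 3140²/96 = 8295.8333
Population variance = 8295.8333 / 96 = 86.4149
Standard deviation = √86.4149 = 9.2960

9.30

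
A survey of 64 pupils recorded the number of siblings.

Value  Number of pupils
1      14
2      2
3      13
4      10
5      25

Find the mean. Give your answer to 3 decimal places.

3.469

Values: 1, 2, 3, 4, 5
Σfx = 14×1 + 2×2 + 13×3 + 10×4 + 25×5 = 222
n = Σf = 64
Mean = 222 / 64 = 3.4688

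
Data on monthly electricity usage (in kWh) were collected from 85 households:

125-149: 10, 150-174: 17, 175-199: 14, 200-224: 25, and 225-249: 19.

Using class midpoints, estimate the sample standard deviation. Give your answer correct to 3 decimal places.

33.413

Midpoints: 137, 162, 187, 212, 237
n = 85, Σfm = 16545, mean = 194.6471
Σfm² = 3314215
Σf(m − x̄)² = Σfm² − (Σfm)²/n = 3314215 − 16545²/85 = 93779.4118
Sample variance = 93779.4118 / 84 = 1116.4216
Standard deviation = √1116.4216 = 33.4129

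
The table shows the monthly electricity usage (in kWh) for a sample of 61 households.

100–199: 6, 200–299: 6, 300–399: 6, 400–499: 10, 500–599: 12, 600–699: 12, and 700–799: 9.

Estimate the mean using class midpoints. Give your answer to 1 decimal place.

493.8

Midpoints: 149.5, 249.5, 349.5, 449.5, 549.5, 649.5, 749.5
Σfm = 6×149.5 + 6×249.5 + 6×349.5 + 10×449.5 + 12×549.5 + 12×649.5 + 9×749.5 = 30119.5
n = Σf = 61
Mean = 30119.5 / 61 = 493.7623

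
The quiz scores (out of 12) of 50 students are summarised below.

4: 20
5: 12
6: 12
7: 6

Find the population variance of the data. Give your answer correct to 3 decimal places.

Values: 4, 5, 6, 7
n = 50, Σfx = 254, mean = 5.0800
Σfx² = 1346
Σf(x − x̄)² = Σfx² − (Σfx)²/n = 1346 − 254²/50 = 55.6800
Population variance = 55.6800 / 50 = 1.1136

1.114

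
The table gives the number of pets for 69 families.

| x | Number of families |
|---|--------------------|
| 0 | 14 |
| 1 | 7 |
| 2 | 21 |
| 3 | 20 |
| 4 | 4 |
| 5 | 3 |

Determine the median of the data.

2

Cumulative frequencies: 14, 21, 42, 62, 66, 69
n = 69, so the median is the value in position (n+1)/2 = 35.
Position 35 falls at value 2.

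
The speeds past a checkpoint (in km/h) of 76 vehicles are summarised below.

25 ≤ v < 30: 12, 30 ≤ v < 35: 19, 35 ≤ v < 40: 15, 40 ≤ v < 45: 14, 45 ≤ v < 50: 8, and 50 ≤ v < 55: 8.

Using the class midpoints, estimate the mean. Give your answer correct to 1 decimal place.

Midpoints: 27.5, 32.5, 37.5, 42.5, 47.5, 52.5
Σfm = 12×27.5 + 19×32.5 + 15×37.5 + 14×42.5 + 8×47.5 + 8×52.5 = 2905
n = Σf = 76
Mean = 2905 / 76 = 38.2237

38.2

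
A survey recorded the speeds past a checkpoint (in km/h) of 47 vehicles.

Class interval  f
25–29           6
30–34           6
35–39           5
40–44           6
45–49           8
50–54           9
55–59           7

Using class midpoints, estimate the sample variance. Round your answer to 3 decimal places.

101.596

Midpoints: 27, 32, 37, 42, 47, 52, 57
n = 47, Σfm = 2034, mean = 43.2766
Σfm² = 92698
Σf(m − x̄)² = Σfm² − (Σfm)²/n = 92698 − 2034²/47 = 4673.4043
Sample variance = 4673.4043 / 46 = 101.5957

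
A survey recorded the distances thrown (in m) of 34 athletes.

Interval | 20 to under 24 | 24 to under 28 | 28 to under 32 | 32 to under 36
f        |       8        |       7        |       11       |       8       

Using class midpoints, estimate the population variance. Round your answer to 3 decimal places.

19.003

Midpoints: 22, 26, 30, 34
n = 34, Σfm = 960, mean = 28.2353
Σfm² = 27752
Σf(m − x̄)² = Σfm² − (Σfm)²/n = 27752 − 960²/34 = 646.1176
Population variance = 646.1176 / 34 = 19.0035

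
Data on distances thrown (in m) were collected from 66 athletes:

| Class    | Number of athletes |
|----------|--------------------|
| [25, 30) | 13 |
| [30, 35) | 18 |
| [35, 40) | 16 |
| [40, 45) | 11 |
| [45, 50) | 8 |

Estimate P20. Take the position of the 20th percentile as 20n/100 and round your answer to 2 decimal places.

Cumulative frequencies: 13, 31, 47, 58, 66
n = 66; position = 20n/100 = 13.2.
This falls in the class [30, 35): L = 30, F = 13, f = 18, h = 5.
20th percentile ≈ 30 + ((13.2 − 13) / 18) × 5 = 30.0556

30.06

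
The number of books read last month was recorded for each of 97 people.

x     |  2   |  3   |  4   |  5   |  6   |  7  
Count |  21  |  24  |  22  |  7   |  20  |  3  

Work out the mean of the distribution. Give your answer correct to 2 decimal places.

3.90

Values: 2, 3, 4, 5, 6, 7
Σfx = 21×2 + 24×3 + 22×4 + 7×5 + 20×6 + 3×7 = 378
n = Σf = 97
Mean = 378 / 97 = 3.8969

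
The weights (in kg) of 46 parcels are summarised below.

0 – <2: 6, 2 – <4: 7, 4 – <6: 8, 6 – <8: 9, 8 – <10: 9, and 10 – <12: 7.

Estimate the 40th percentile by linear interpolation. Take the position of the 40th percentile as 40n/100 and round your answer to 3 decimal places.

5.350

Cumulative frequencies: 6, 13, 21, 30, 39, 46
n = 46; position = 40n/100 = 18.4.
This falls in the class 4 – <6: L = 4, F = 13, f = 8, h = 2.
40th percentile ≈ 4 + ((18.4 − 13) / 8) × 2 = 5.3500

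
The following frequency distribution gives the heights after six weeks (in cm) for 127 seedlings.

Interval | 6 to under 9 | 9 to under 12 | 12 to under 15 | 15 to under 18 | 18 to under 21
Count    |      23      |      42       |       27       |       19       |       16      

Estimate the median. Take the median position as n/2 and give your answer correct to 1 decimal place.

Cumulative frequencies: 23, 65, 92, 111, 127
n = 127; position = n/2 = 63.5.
This falls in the class 9 to under 12: L = 9, F = 23, f = 42, h = 3.
Median ≈ 9 + ((63.5 − 23) / 42) × 3 = 11.8929

11.9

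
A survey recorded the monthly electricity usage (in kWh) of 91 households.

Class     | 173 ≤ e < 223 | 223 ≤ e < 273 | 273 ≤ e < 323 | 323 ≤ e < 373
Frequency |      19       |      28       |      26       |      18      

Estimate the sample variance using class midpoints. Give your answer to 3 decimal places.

Midpoints: 198, 248, 298, 348
n = 91, Σfm = 24718, mean = 271.6264
Σfm² = 6955764
Σf(m − x̄)² = Σfm² − (Σfm)²/n = 6955764 − 24718²/91 = 241703.2967
Sample variance = 241703.2967 / 90 = 2685.5922

2685.592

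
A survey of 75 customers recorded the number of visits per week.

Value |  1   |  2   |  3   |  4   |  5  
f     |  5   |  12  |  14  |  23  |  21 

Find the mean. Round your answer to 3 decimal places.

Values: 1, 2, 3, 4, 5
Σfx = 5×1 + 12×2 + 14×3 + 23×4 + 21×5 = 268
n = Σf = 75
Mean = 268 / 75 = 3.5733

3.573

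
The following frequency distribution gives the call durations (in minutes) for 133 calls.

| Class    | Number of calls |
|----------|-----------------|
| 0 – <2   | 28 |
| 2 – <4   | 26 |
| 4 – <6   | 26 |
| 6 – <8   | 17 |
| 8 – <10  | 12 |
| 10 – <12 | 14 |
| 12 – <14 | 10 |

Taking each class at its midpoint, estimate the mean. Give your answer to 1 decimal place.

5.6

Midpoints: 1, 3, 5, 7, 9, 11, 13
Σfm = 28×1 + 26×3 + 26×5 + 17×7 + 12×9 + 14×11 + 10×13 = 747
n = Σf = 133
Mean = 747 / 133 = 5.6165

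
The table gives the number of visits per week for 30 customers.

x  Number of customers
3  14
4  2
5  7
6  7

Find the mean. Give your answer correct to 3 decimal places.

Values: 3, 4, 5, 6
Σfx = 14×3 + 2×4 + 7×5 + 7×6 = 127
n = Σf = 30
Mean = 127 / 30 = 4.2333

4.233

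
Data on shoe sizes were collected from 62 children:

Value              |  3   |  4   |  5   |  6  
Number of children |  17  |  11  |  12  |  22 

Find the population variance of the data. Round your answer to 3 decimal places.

1.491

Values: 3, 4, 5, 6
n = 62, Σfx = 287, mean = 4.6290
Σfx² = 1421
Σf(x − x̄)² = Σfx² − (Σfx)²/n = 1421 − 287²/62 = 92.4677
Population variance = 92.4677 / 62 = 1.4914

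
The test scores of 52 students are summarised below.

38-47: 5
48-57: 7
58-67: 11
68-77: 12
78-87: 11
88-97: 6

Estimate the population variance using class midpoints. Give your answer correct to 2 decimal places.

218.16

Midpoints: 42.5, 52.5, 62.5, 72.5, 82.5, 92.5
n = 52, Σfm = 3600, mean = 69.2308
Σfm² = 260575
Σf(m − x̄)² = Σfm² − (Σfm)²/n = 260575 − 3600²/52 = 11344.2308
Population variance = 11344.2308 / 52 = 218.1583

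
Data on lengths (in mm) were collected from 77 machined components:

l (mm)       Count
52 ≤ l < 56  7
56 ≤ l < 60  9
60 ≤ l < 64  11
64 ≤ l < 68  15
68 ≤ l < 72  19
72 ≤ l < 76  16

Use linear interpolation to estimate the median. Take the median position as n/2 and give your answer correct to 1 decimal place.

67.1

Cumulative frequencies: 7, 16, 27, 42, 61, 77
n = 77; position = n/2 = 38.5.
This falls in the class 64 ≤ l < 68: L = 64, F = 27, f = 15, h = 4.
Median ≈ 64 + ((38.5 − 27) / 15) × 4 = 67.0667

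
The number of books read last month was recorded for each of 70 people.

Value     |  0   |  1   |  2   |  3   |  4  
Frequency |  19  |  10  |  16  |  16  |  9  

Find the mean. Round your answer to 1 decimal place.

1.8

Values: 0, 1, 2, 3, 4
Σfx = 19×0 + 10×1 + 16×2 + 16×3 + 9×4 = 126
n = Σf = 70
Mean = 126 / 70 = 1.8000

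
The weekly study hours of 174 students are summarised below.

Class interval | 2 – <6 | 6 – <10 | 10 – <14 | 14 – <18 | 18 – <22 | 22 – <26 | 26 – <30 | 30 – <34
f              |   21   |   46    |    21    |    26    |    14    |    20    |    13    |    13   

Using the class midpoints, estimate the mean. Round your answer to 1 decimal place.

Midpoints: 4, 8, 12, 16, 20, 24, 28, 32
Σfm = 21×4 + 46×8 + 21×12 + 26×16 + 14×20 + 20×24 + 13×28 + 13×32 = 2660
n = Σf = 174
Mean = 2660 / 174 = 15.2874

15.3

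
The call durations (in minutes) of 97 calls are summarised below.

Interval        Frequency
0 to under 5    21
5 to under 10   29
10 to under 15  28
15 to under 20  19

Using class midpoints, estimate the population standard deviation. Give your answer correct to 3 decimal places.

Midpoints: 2.5, 7.5, 12.5, 17.5
n = 97, Σfm = 952.5, mean = 9.8196
Σfm² = 11956.25
Σf(m − x̄)² = Σfm² − (Σfm)²/n = 11956.25 − 952.5²/97 = 2603.0928
Population variance = 2603.0928 / 97 = 26.8360
Standard deviation = √26.8360 = 5.1803

5.180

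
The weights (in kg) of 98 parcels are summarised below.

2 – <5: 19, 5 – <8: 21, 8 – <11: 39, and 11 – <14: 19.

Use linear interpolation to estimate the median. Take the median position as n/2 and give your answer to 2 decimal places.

Cumulative frequencies: 19, 40, 79, 98
n = 98; position = n/2 = 49.
This falls in the class 8 – <11: L = 8, F = 40, f = 39, h = 3.
Median ≈ 8 + ((49 − 40) / 39) × 3 = 8.6923

8.69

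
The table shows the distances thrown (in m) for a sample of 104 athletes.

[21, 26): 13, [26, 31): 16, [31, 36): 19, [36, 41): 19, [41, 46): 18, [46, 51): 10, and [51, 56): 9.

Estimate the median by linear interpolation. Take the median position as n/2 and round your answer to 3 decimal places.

Cumulative frequencies: 13, 29, 48, 67, 85, 95, 104
n = 104; position = n/2 = 52.
This falls in the class [36, 41): L = 36, F = 48, f = 19, h = 5.
Median ≈ 36 + ((52 − 48) / 19) × 5 = 37.0526

37.053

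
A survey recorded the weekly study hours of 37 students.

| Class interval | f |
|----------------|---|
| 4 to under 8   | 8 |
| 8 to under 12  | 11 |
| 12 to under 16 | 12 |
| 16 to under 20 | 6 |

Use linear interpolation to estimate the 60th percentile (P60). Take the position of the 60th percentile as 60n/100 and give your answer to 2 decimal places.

Cumulative frequencies: 8, 19, 31, 37
n = 37; position = 60n/100 = 22.2.
This falls in the class 12 to under 16: L = 12, F = 19, f = 12, h = 4.
60th percentile ≈ 12 + ((22.2 − 19) / 12) × 4 = 13.0667

13.07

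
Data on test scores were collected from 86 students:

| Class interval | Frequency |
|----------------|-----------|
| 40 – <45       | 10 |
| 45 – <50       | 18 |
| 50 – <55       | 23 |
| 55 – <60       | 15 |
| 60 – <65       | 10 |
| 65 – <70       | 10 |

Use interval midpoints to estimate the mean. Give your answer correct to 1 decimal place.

54.1

Midpoints: 42.5, 47.5, 52.5, 57.5, 62.5, 67.5
Σfm = 10×42.5 + 18×47.5 + 23×52.5 + 15×57.5 + 10×62.5 + 10×67.5 = 4650
n = Σf = 86
Mean = 4650 / 86 = 54.0698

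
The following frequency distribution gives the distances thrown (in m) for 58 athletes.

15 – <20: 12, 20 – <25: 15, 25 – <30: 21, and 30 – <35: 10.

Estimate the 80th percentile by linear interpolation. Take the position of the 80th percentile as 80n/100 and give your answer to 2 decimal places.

Cumulative frequencies: 12, 27, 48, 58
n = 58; position = 80n/100 = 46.4.
This falls in the class 25 – <30: L = 25, F = 27, f = 21, h = 5.
80th percentile ≈ 25 + ((46.4 − 27) / 21) × 5 = 29.6190

29.62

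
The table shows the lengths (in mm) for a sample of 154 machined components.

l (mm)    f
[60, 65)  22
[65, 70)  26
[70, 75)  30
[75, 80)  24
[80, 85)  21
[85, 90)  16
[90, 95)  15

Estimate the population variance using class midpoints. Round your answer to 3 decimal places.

Midpoints: 62.5, 67.5, 72.5, 77.5, 82.5, 87.5, 92.5
n = 154, Σfm = 11685, mean = 75.8766
Σfm² = 900012.5
Σf(m − x̄)² = Σfm² − (Σfm)²/n = 900012.5 − 11685²/154 = 13394.1558
Population variance = 13394.1558 / 154 = 86.9750

86.975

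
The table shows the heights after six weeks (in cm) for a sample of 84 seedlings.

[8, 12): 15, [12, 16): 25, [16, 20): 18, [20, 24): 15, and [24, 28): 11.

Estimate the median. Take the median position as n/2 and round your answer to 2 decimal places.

16.44

Cumulative frequencies: 15, 40, 58, 73, 84
n = 84; position = n/2 = 42.
This falls in the class [16, 20): L = 16, F = 40, f = 18, h = 4.
Median ≈ 16 + ((42 − 40) / 18) × 4 = 16.4444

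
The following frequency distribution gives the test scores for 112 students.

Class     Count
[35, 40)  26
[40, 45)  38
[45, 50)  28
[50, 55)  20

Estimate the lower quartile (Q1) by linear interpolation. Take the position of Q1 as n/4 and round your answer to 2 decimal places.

40.26

Cumulative frequencies: 26, 64, 92, 112
n = 112; position = n/4 = 28.
This falls in the class [40, 45): L = 40, F = 26, f = 38, h = 5.
Lower quartile ≈ 40 + ((28 − 26) / 38) × 5 = 40.2632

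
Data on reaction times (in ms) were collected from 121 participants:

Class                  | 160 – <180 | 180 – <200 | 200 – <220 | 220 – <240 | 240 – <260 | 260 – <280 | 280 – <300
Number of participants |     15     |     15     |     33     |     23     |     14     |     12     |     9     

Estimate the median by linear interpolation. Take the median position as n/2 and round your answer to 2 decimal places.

218.48

Cumulative frequencies: 15, 30, 63, 86, 100, 112, 121
n = 121; position = n/2 = 60.5.
This falls in the class 200 – <220: L = 200, F = 30, f = 33, h = 20.
Median ≈ 200 + ((60.5 − 30) / 33) × 20 = 218.4848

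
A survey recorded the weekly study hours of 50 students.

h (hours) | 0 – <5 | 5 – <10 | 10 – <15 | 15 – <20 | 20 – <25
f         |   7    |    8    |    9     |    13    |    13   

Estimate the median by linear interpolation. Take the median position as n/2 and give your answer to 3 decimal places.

Cumulative frequencies: 7, 15, 24, 37, 50
n = 50; position = n/2 = 25.
This falls in the class 15 – <20: L = 15, F = 24, f = 13, h = 5.
Median ≈ 15 + ((25 − 24) / 13) × 5 = 15.3846

15.385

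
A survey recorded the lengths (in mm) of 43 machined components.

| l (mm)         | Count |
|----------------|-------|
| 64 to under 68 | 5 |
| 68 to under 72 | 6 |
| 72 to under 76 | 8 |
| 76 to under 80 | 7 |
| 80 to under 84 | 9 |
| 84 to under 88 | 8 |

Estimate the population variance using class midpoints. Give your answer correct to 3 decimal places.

43.042

Midpoints: 66, 70, 74, 78, 82, 86
n = 43, Σfm = 3314, mean = 77.0698
Σfm² = 257260
Σf(m − x̄)² = Σfm² − (Σfm)²/n = 257260 − 3314²/43 = 1850.7907
Population variance = 1850.7907 / 43 = 43.0416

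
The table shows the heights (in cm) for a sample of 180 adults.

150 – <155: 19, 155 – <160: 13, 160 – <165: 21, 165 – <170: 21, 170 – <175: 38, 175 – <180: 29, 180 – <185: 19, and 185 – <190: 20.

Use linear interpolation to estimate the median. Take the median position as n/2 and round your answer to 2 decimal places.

Cumulative frequencies: 19, 32, 53, 74, 112, 141, 160, 180
n = 180; position = n/2 = 90.
This falls in the class 170 – <175: L = 170, F = 74, f = 38, h = 5.
Median ≈ 170 + ((90 − 74) / 38) × 5 = 172.1053

172.11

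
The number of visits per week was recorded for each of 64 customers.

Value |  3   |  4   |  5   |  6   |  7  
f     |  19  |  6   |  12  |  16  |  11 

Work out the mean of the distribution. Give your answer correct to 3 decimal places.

4.906

Values: 3, 4, 5, 6, 7
Σfx = 19×3 + 6×4 + 12×5 + 16×6 + 11×7 = 314
n = Σf = 64
Mean = 314 / 64 = 4.9062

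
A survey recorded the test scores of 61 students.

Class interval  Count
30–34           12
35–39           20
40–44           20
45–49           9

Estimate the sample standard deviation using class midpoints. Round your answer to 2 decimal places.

4.87

Midpoints: 32, 37, 42, 47
n = 61, Σfm = 2387, mean = 39.1311
Σfm² = 94829
Σf(m − x̄)² = Σfm² − (Σfm)²/n = 94829 − 2387²/61 = 1422.9508
Sample variance = 1422.9508 / 60 = 23.7158
Standard deviation = √23.7158 = 4.8699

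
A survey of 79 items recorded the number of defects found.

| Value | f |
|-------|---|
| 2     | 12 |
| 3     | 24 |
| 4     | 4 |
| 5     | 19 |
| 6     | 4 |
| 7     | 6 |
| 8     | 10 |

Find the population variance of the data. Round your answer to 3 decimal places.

3.844

Values: 2, 3, 4, 5, 6, 7, 8
n = 79, Σfx = 353, mean = 4.4684
Σfx² = 1881
Σf(x − x̄)² = Σfx² − (Σfx)²/n = 1881 − 353²/79 = 303.6709
Population variance = 303.6709 / 79 = 3.8439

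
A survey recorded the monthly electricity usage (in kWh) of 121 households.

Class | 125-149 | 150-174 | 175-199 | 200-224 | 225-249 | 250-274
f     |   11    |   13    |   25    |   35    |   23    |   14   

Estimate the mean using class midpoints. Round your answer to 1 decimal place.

Midpoints: 137, 162, 187, 212, 237, 262
Σfm = 11×137 + 13×162 + 25×187 + 35×212 + 23×237 + 14×262 = 24827
n = Σf = 121
Mean = 24827 / 121 = 205.1818

205.2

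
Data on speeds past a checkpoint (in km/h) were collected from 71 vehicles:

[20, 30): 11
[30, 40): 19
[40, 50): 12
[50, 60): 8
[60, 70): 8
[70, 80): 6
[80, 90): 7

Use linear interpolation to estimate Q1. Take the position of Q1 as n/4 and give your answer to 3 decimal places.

Cumulative frequencies: 11, 30, 42, 50, 58, 64, 71
n = 71; position = n/4 = 17.75.
This falls in the class [30, 40): L = 30, F = 11, f = 19, h = 10.
Lower quartile ≈ 30 + ((17.75 − 11) / 19) × 10 = 33.5526

33.553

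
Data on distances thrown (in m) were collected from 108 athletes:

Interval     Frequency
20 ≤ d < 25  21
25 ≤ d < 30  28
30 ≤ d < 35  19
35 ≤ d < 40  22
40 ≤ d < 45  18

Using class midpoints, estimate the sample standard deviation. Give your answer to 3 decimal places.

Midpoints: 22.5, 27.5, 32.5, 37.5, 42.5
n = 108, Σfm = 3450, mean = 31.9444
Σfm² = 115325
Σf(m − x̄)² = Σfm² − (Σfm)²/n = 115325 − 3450²/108 = 5116.6667
Sample variance = 5116.6667 / 107 = 47.8193
Standard deviation = √47.8193 = 6.9152

6.915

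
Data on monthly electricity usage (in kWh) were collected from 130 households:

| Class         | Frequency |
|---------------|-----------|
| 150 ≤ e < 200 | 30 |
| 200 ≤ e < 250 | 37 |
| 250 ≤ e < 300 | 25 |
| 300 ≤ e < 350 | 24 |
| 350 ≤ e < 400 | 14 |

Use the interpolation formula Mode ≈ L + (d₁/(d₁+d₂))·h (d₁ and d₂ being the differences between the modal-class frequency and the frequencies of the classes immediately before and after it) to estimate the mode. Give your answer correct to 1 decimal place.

218.4

Modal class: 200 ≤ e < 250 (highest frequency 37).
d₁ = 37 − 30 = 7, d₂ = 37 − 25 = 12
Mode ≈ 200 + (7/(7+12)) × 50 = 200 + 18.4211 = 218.4211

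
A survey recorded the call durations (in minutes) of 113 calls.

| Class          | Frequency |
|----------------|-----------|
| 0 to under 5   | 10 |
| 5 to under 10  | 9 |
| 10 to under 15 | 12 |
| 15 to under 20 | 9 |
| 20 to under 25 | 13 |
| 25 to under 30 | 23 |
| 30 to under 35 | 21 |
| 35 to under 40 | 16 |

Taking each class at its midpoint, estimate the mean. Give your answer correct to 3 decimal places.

Midpoints: 2.5, 7.5, 12.5, 17.5, 22.5, 27.5, 32.5, 37.5
Σfm = 10×2.5 + 9×7.5 + 12×12.5 + 9×17.5 + 13×22.5 + 23×27.5 + 21×32.5 + 16×37.5 = 2607.5
n = Σf = 113
Mean = 2607.5 / 113 = 23.0752

23.075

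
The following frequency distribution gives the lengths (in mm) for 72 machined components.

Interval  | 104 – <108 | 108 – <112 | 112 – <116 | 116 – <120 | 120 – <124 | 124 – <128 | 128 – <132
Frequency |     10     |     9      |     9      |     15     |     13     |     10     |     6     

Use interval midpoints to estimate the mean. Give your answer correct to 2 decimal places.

117.67

Midpoints: 106, 110, 114, 118, 122, 126, 130
Σfm = 10×106 + 9×110 + 9×114 + 15×118 + 13×122 + 10×126 + 6×130 = 8472
n = Σf = 72
Mean = 8472 / 72 = 117.6667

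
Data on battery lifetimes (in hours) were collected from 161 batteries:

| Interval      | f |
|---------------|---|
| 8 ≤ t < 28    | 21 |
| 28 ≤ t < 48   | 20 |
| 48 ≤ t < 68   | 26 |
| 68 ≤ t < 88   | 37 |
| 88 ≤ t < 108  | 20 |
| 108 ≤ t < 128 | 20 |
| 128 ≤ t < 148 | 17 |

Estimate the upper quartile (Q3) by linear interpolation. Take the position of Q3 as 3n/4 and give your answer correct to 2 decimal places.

104.75

Cumulative frequencies: 21, 41, 67, 104, 124, 144, 161
n = 161; position = 3n/4 = 120.75.
This falls in the class 88 ≤ t < 108: L = 88, F = 104, f = 20, h = 20.
Upper quartile ≈ 88 + ((120.75 − 104) / 20) × 20 = 104.7500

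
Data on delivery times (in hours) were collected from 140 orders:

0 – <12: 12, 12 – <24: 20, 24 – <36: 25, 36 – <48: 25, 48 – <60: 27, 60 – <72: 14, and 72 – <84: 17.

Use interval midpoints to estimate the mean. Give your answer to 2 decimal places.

Midpoints: 6, 18, 30, 42, 54, 66, 78
Σfm = 12×6 + 20×18 + 25×30 + 25×42 + 27×54 + 14×66 + 17×78 = 5940
n = Σf = 140
Mean = 5940 / 140 = 42.4286

42.43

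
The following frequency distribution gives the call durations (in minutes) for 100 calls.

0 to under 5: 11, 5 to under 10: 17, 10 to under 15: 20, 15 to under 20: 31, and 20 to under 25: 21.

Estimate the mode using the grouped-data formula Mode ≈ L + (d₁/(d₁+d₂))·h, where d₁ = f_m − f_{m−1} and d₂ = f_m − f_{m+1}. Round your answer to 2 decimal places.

Modal class: 15 to under 20 (highest frequency 31).
d₁ = 31 − 20 = 11, d₂ = 31 − 21 = 10
Mode ≈ 15 + (11/(11+10)) × 5 = 15 + 2.6190 = 17.6190

17.62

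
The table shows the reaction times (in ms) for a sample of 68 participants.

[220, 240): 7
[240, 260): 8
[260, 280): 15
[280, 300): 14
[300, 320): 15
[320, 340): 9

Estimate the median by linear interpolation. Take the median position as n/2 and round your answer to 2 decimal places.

285.71

Cumulative frequencies: 7, 15, 30, 44, 59, 68
n = 68; position = n/2 = 34.
This falls in the class [280, 300): L = 280, F = 30, f = 14, h = 20.
Median ≈ 280 + ((34 − 30) / 14) × 20 = 285.7143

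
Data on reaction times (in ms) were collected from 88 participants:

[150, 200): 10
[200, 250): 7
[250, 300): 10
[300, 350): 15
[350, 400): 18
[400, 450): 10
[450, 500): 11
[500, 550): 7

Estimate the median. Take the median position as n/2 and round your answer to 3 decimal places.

355.556

Cumulative frequencies: 10, 17, 27, 42, 60, 70, 81, 88
n = 88; position = n/2 = 44.
This falls in the class [350, 400): L = 350, F = 42, f = 18, h = 50.
Median ≈ 350 + ((44 − 42) / 18) × 50 = 355.5556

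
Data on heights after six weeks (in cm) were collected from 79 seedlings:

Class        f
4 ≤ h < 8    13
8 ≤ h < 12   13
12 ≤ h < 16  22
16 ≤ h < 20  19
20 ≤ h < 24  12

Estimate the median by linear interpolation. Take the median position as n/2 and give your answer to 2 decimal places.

14.45

Cumulative frequencies: 13, 26, 48, 67, 79
n = 79; position = n/2 = 39.5.
This falls in the class 12 ≤ h < 16: L = 12, F = 26, f = 22, h = 4.
Median ≈ 12 + ((39.5 − 26) / 22) × 4 = 14.4545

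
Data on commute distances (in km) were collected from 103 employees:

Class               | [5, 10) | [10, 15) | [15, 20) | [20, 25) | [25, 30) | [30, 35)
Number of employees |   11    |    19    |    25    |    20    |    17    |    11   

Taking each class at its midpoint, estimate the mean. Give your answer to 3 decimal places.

19.733

Midpoints: 7.5, 12.5, 17.5, 22.5, 27.5, 32.5
Σfm = 11×7.5 + 19×12.5 + 25×17.5 + 20×22.5 + 17×27.5 + 11×32.5 = 2032.5
n = Σf = 103
Mean = 2032.5 / 103 = 19.7330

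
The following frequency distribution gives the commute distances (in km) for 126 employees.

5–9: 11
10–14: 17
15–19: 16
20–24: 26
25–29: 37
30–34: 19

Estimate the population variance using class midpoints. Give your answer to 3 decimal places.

Midpoints: 7, 12, 17, 22, 27, 32
n = 126, Σfm = 2732, mean = 21.6825
Σfm² = 66624
Σf(m − x̄)² = Σfm² − (Σfm)²/n = 66624 − 2732²/126 = 7387.3016
Population variance = 7387.3016 / 126 = 58.6294

58.629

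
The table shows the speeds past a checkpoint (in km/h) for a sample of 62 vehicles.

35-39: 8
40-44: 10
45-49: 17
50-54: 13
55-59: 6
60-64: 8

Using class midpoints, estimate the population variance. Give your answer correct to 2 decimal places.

Midpoints: 37, 42, 47, 52, 57, 62
n = 62, Σfm = 3029, mean = 48.8548
Σfm² = 151543
Σf(m − x̄)² = Σfm² − (Σfm)²/n = 151543 − 3029²/62 = 3561.6935
Population variance = 3561.6935 / 62 = 57.4467

57.45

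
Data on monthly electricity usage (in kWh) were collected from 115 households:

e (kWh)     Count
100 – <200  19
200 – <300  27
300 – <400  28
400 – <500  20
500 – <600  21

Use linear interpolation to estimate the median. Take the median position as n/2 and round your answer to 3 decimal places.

Cumulative frequencies: 19, 46, 74, 94, 115
n = 115; position = n/2 = 57.5.
This falls in the class 300 – <400: L = 300, F = 46, f = 28, h = 100.
Median ≈ 300 + ((57.5 − 46) / 28) × 100 = 341.0714

341.071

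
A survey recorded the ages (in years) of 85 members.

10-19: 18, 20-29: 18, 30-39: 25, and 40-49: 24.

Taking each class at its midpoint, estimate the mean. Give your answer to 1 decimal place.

31.0

Midpoints: 14.5, 24.5, 34.5, 44.5
Σfm = 18×14.5 + 18×24.5 + 25×34.5 + 24×44.5 = 2632.5
n = Σf = 85
Mean = 2632.5 / 85 = 30.9706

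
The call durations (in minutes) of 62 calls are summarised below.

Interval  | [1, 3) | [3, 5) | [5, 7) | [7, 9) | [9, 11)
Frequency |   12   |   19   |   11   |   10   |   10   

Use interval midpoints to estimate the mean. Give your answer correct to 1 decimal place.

Midpoints: 2, 4, 6, 8, 10
Σfm = 12×2 + 19×4 + 11×6 + 10×8 + 10×10 = 346
n = Σf = 62
Mean = 346 / 62 = 5.5806

5.6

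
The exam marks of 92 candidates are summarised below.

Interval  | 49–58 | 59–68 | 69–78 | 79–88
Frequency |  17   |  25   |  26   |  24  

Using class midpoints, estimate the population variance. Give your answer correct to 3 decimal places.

Midpoints: 53.5, 63.5, 73.5, 83.5
n = 92, Σfm = 6412, mean = 69.6957
Σfm² = 457257
Σf(m − x̄)² = Σfm² − (Σfm)²/n = 457257 − 6412²/92 = 10368.4783
Population variance = 10368.4783 / 92 = 112.7009

112.701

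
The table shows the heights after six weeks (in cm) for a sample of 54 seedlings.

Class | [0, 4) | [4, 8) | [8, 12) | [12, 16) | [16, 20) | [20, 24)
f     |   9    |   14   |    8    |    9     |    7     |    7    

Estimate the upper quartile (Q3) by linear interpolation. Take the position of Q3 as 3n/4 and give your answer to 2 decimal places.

16.29

Cumulative frequencies: 9, 23, 31, 40, 47, 54
n = 54; position = 3n/4 = 40.5.
This falls in the class [16, 20): L = 16, F = 40, f = 7, h = 4.
Upper quartile ≈ 16 + ((40.5 − 40) / 7) × 4 = 16.2857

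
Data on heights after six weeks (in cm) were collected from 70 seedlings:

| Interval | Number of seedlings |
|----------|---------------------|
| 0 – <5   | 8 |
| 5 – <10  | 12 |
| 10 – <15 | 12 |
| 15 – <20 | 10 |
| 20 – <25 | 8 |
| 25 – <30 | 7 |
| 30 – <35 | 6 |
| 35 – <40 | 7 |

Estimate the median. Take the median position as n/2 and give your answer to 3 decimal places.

16.500

Cumulative frequencies: 8, 20, 32, 42, 50, 57, 63, 70
n = 70; position = n/2 = 35.
This falls in the class 15 – <20: L = 15, F = 32, f = 10, h = 5.
Median ≈ 15 + ((35 − 32) / 10) × 5 = 16.5000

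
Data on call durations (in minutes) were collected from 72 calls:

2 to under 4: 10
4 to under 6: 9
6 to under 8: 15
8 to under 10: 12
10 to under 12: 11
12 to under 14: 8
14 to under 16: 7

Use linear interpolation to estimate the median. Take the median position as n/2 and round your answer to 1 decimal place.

Cumulative frequencies: 10, 19, 34, 46, 57, 65, 72
n = 72; position = n/2 = 36.
This falls in the class 8 to under 10: L = 8, F = 34, f = 12, h = 2.
Median ≈ 8 + ((36 − 34) / 12) × 2 = 8.3333

8.3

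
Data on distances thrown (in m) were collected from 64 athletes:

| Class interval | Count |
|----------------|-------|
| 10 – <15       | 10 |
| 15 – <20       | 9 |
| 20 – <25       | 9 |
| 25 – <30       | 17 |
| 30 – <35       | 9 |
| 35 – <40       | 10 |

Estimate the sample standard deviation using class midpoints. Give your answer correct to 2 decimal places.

8.26

Midpoints: 12.5, 17.5, 22.5, 27.5, 32.5, 37.5
n = 64, Σfm = 1620, mean = 25.3125
Σfm² = 45300
Σf(m − x̄)² = Σfm² − (Σfm)²/n = 45300 − 1620²/64 = 4293.7500
Sample variance = 4293.7500 / 63 = 68.1548
Standard deviation = √68.1548 = 8.2556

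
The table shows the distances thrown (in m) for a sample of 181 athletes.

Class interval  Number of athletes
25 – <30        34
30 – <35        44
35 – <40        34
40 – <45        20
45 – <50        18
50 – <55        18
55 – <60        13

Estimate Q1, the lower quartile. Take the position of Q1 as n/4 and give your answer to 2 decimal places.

Cumulative frequencies: 34, 78, 112, 132, 150, 168, 181
n = 181; position = n/4 = 45.25.
This falls in the class 30 – <35: L = 30, F = 34, f = 44, h = 5.
Lower quartile ≈ 30 + ((45.25 − 34) / 44) × 5 = 31.2784

31.28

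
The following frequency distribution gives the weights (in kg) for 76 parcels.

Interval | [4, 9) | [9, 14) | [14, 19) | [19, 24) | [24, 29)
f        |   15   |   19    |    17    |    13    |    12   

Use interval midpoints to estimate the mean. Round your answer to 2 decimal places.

Midpoints: 6.5, 11.5, 16.5, 21.5, 26.5
Σfm = 15×6.5 + 19×11.5 + 17×16.5 + 13×21.5 + 12×26.5 = 1194
n = Σf = 76
Mean = 1194 / 76 = 15.7105

15.71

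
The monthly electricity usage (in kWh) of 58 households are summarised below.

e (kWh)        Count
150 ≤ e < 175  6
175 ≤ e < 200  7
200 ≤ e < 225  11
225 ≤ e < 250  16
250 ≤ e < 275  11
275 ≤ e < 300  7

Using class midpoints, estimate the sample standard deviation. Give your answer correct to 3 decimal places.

37.231

Midpoints: 162.5, 187.5, 212.5, 237.5, 262.5, 287.5
n = 58, Σfm = 13325, mean = 229.7414
Σfm² = 3140312.5
Σf(m − x̄)² = Σfm² − (Σfm)²/n = 3140312.5 − 13325²/58 = 79008.6207
Sample variance = 79008.6207 / 57 = 1386.1162
Standard deviation = √1386.1162 = 37.2306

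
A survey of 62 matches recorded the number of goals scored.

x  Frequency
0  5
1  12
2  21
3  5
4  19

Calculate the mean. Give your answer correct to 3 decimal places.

Values: 0, 1, 2, 3, 4
Σfx = 5×0 + 12×1 + 21×2 + 5×3 + 19×4 = 145
n = Σf = 62
Mean = 145 / 62 = 2.3387

2.339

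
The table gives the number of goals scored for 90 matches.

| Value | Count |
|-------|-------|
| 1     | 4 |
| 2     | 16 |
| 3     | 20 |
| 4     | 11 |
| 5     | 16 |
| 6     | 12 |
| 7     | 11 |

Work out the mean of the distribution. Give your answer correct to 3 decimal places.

Values: 1, 2, 3, 4, 5, 6, 7
Σfx = 4×1 + 16×2 + 20×3 + 11×4 + 16×5 + 12×6 + 11×7 = 369
n = Σf = 90
Mean = 369 / 90 = 4.1000

4.100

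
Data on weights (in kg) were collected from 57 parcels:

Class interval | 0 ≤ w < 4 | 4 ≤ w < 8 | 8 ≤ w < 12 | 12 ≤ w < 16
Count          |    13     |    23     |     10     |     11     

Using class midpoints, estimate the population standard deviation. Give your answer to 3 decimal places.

4.127

Midpoints: 2, 6, 10, 14
n = 57, Σfm = 418, mean = 7.3333
Σfm² = 4036
Σf(m − x̄)² = Σfm² − (Σfm)²/n = 4036 − 418²/57 = 970.6667
Population variance = 970.6667 / 57 = 17.0292
Standard deviation = √17.0292 = 4.1266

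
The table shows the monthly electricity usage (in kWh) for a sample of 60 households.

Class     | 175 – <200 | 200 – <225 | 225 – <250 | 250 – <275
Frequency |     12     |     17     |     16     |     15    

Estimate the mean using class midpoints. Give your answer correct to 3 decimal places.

Midpoints: 187.5, 212.5, 237.5, 262.5
Σfm = 12×187.5 + 17×212.5 + 16×237.5 + 15×262.5 = 13600
n = Σf = 60
Mean = 13600 / 60 = 226.6667

226.667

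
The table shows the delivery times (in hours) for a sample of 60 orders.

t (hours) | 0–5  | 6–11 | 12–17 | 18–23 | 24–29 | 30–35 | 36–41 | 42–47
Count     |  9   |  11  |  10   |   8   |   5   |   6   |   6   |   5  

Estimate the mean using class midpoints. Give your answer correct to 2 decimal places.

20.10

Midpoints: 2.5, 8.5, 14.5, 20.5, 26.5, 32.5, 38.5, 44.5
Σfm = 9×2.5 + 11×8.5 + 10×14.5 + 8×20.5 + 5×26.5 + 6×32.5 + 6×38.5 + 5×44.5 = 1206
n = Σf = 60
Mean = 1206 / 60 = 20.1000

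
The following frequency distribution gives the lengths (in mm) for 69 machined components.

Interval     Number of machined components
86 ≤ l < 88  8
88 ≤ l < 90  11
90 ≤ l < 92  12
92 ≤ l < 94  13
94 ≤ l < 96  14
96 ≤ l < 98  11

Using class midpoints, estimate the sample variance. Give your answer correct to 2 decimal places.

Midpoints: 87, 89, 91, 93, 95, 97
n = 69, Σfm = 6373, mean = 92.3623
Σfm² = 589341
Σf(m − x̄)² = Σfm² − (Σfm)²/n = 589341 − 6373²/69 = 715.9420
Sample variance = 715.9420 / 68 = 10.5286

10.53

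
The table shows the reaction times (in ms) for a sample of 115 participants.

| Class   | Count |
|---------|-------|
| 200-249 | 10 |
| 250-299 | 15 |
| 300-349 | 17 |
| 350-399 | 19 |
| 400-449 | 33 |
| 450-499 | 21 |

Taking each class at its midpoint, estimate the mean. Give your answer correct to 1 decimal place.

373.6

Midpoints: 224.5, 274.5, 324.5, 374.5, 424.5, 474.5
Σfm = 10×224.5 + 15×274.5 + 17×324.5 + 19×374.5 + 33×424.5 + 21×474.5 = 42967.5
n = Σf = 115
Mean = 42967.5 / 115 = 373.6304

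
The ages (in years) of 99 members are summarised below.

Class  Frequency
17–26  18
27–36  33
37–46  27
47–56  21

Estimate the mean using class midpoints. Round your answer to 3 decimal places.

Midpoints: 21.5, 31.5, 41.5, 51.5
Σfm = 18×21.5 + 33×31.5 + 27×41.5 + 21×51.5 = 3628.5
n = Σf = 99
Mean = 3628.5 / 99 = 36.6515

36.652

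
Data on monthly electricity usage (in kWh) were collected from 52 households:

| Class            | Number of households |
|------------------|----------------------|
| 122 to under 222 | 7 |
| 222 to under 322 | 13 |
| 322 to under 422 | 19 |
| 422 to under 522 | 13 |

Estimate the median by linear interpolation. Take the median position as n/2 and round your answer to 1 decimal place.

Cumulative frequencies: 7, 20, 39, 52
n = 52; position = n/2 = 26.
This falls in the class 322 to under 422: L = 322, F = 20, f = 19, h = 100.
Median ≈ 322 + ((26 − 20) / 19) × 100 = 353.5789

353.6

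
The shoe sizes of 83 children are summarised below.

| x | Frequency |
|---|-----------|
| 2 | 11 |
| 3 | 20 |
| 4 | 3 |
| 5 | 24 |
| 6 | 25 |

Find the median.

Cumulative frequencies: 11, 31, 34, 58, 83
n = 83, so the median is the value in position (n+1)/2 = 42.
Position 42 falls at value 5.

5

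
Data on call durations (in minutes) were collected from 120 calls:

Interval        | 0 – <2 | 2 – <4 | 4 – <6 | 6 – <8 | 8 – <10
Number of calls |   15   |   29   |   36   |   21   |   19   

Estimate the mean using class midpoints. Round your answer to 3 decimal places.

5.000

Midpoints: 1, 3, 5, 7, 9
Σfm = 15×1 + 29×3 + 36×5 + 21×7 + 19×9 = 600
n = Σf = 120
Mean = 600 / 120 = 5.0000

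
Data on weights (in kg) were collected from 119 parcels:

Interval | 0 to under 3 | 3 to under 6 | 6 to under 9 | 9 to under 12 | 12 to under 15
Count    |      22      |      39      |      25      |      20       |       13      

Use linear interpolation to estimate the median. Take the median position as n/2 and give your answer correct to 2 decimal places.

Cumulative frequencies: 22, 61, 86, 106, 119
n = 119; position = n/2 = 59.5.
This falls in the class 3 to under 6: L = 3, F = 22, f = 39, h = 3.
Median ≈ 3 + ((59.5 − 22) / 39) × 3 = 5.8846

5.88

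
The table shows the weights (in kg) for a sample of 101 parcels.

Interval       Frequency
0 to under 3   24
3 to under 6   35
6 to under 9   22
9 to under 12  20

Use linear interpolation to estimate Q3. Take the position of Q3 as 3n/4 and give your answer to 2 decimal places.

8.28

Cumulative frequencies: 24, 59, 81, 101
n = 101; position = 3n/4 = 75.75.
This falls in the class 6 to under 9: L = 6, F = 59, f = 22, h = 3.
Upper quartile ≈ 6 + ((75.75 − 59) / 22) × 3 = 8.2841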